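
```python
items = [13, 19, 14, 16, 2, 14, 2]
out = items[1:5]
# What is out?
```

items has length 7. The slice items[1:5] selects indices [1, 2, 3, 4] (1->19, 2->14, 3->16, 4->2), giving [19, 14, 16, 2].

[19, 14, 16, 2]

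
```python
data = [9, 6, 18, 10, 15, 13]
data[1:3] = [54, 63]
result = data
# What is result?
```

data starts as [9, 6, 18, 10, 15, 13] (length 6). The slice data[1:3] covers indices [1, 2] with values [6, 18]. Replacing that slice with [54, 63] (same length) produces [9, 54, 63, 10, 15, 13].

[9, 54, 63, 10, 15, 13]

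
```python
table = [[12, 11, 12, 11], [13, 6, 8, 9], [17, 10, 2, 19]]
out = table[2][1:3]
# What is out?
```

table[2] = [17, 10, 2, 19]. table[2] has length 4. The slice table[2][1:3] selects indices [1, 2] (1->10, 2->2), giving [10, 2].

[10, 2]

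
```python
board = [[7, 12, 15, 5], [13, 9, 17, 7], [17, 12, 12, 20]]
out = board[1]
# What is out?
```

board has 3 rows. Row 1 is [13, 9, 17, 7].

[13, 9, 17, 7]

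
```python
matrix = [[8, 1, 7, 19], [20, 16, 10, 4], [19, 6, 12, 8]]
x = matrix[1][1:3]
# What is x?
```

matrix[1] = [20, 16, 10, 4]. matrix[1] has length 4. The slice matrix[1][1:3] selects indices [1, 2] (1->16, 2->10), giving [16, 10].

[16, 10]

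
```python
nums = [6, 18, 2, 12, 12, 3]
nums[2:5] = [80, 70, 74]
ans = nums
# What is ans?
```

nums starts as [6, 18, 2, 12, 12, 3] (length 6). The slice nums[2:5] covers indices [2, 3, 4] with values [2, 12, 12]. Replacing that slice with [80, 70, 74] (same length) produces [6, 18, 80, 70, 74, 3].

[6, 18, 80, 70, 74, 3]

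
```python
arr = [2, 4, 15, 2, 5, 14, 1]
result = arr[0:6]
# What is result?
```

arr has length 7. The slice arr[0:6] selects indices [0, 1, 2, 3, 4, 5] (0->2, 1->4, 2->15, 3->2, 4->5, 5->14), giving [2, 4, 15, 2, 5, 14].

[2, 4, 15, 2, 5, 14]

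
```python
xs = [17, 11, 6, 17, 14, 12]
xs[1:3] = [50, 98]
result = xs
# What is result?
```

xs starts as [17, 11, 6, 17, 14, 12] (length 6). The slice xs[1:3] covers indices [1, 2] with values [11, 6]. Replacing that slice with [50, 98] (same length) produces [17, 50, 98, 17, 14, 12].

[17, 50, 98, 17, 14, 12]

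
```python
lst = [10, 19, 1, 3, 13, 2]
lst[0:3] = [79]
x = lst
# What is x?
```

lst starts as [10, 19, 1, 3, 13, 2] (length 6). The slice lst[0:3] covers indices [0, 1, 2] with values [10, 19, 1]. Replacing that slice with [79] (different length) produces [79, 3, 13, 2].

[79, 3, 13, 2]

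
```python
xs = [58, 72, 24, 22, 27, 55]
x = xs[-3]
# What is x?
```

xs has length 6. Negative index -3 maps to positive index 6 + (-3) = 3. xs[3] = 22.

22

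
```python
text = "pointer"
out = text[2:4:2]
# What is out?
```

text has length 7. The slice text[2:4:2] selects indices [2] (2->'i'), giving 'i'.

'i'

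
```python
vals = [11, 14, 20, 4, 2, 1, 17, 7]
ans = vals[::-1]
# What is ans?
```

vals has length 8. The slice vals[::-1] selects indices [7, 6, 5, 4, 3, 2, 1, 0] (7->7, 6->17, 5->1, 4->2, 3->4, 2->20, 1->14, 0->11), giving [7, 17, 1, 2, 4, 20, 14, 11].

[7, 17, 1, 2, 4, 20, 14, 11]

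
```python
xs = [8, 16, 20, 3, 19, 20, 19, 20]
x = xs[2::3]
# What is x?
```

xs has length 8. The slice xs[2::3] selects indices [2, 5] (2->20, 5->20), giving [20, 20].

[20, 20]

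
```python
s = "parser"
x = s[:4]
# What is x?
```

s has length 6. The slice s[:4] selects indices [0, 1, 2, 3] (0->'p', 1->'a', 2->'r', 3->'s'), giving 'pars'.

'pars'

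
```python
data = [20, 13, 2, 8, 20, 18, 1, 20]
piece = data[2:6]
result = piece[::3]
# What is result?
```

data has length 8. The slice data[2:6] selects indices [2, 3, 4, 5] (2->2, 3->8, 4->20, 5->18), giving [2, 8, 20, 18]. So piece = [2, 8, 20, 18]. piece has length 4. The slice piece[::3] selects indices [0, 3] (0->2, 3->18), giving [2, 18].

[2, 18]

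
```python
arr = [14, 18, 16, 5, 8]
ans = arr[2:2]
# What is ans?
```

arr has length 5. The slice arr[2:2] resolves to an empty index range, so the result is [].

[]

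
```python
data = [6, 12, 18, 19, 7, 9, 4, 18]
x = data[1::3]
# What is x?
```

data has length 8. The slice data[1::3] selects indices [1, 4, 7] (1->12, 4->7, 7->18), giving [12, 7, 18].

[12, 7, 18]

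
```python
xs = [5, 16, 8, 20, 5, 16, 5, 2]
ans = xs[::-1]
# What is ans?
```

xs has length 8. The slice xs[::-1] selects indices [7, 6, 5, 4, 3, 2, 1, 0] (7->2, 6->5, 5->16, 4->5, 3->20, 2->8, 1->16, 0->5), giving [2, 5, 16, 5, 20, 8, 16, 5].

[2, 5, 16, 5, 20, 8, 16, 5]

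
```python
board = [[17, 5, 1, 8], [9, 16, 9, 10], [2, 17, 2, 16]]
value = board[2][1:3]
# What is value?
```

board[2] = [2, 17, 2, 16]. board[2] has length 4. The slice board[2][1:3] selects indices [1, 2] (1->17, 2->2), giving [17, 2].

[17, 2]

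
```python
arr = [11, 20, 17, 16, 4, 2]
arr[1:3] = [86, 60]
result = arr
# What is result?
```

arr starts as [11, 20, 17, 16, 4, 2] (length 6). The slice arr[1:3] covers indices [1, 2] with values [20, 17]. Replacing that slice with [86, 60] (same length) produces [11, 86, 60, 16, 4, 2].

[11, 86, 60, 16, 4, 2]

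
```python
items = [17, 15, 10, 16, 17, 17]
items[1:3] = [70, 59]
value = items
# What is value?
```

items starts as [17, 15, 10, 16, 17, 17] (length 6). The slice items[1:3] covers indices [1, 2] with values [15, 10]. Replacing that slice with [70, 59] (same length) produces [17, 70, 59, 16, 17, 17].

[17, 70, 59, 16, 17, 17]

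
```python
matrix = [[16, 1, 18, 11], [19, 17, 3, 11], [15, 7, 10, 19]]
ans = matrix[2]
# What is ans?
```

matrix has 3 rows. Row 2 is [15, 7, 10, 19].

[15, 7, 10, 19]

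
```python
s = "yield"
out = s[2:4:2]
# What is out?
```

s has length 5. The slice s[2:4:2] selects indices [2] (2->'e'), giving 'e'.

'e'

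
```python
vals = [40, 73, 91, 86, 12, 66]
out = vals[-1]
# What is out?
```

vals has length 6. Negative index -1 maps to positive index 6 + (-1) = 5. vals[5] = 66.

66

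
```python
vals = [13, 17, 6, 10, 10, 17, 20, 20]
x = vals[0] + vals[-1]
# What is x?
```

vals has length 8. vals[0] = 13.
vals has length 8. Negative index -1 maps to positive index 8 + (-1) = 7. vals[7] = 20.
Sum: 13 + 20 = 33.

33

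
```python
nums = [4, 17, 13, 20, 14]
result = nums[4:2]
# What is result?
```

nums has length 5. The slice nums[4:2] resolves to an empty index range, so the result is [].

[]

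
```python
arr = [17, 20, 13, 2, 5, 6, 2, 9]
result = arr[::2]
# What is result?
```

arr has length 8. The slice arr[::2] selects indices [0, 2, 4, 6] (0->17, 2->13, 4->5, 6->2), giving [17, 13, 5, 2].

[17, 13, 5, 2]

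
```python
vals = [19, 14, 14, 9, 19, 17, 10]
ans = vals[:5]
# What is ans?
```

vals has length 7. The slice vals[:5] selects indices [0, 1, 2, 3, 4] (0->19, 1->14, 2->14, 3->9, 4->19), giving [19, 14, 14, 9, 19].

[19, 14, 14, 9, 19]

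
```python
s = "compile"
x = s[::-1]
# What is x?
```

s has length 7. The slice s[::-1] selects indices [6, 5, 4, 3, 2, 1, 0] (6->'e', 5->'l', 4->'i', 3->'p', 2->'m', 1->'o', 0->'c'), giving 'elipmoc'.

'elipmoc'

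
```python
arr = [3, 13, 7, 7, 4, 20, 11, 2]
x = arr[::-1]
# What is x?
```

arr has length 8. The slice arr[::-1] selects indices [7, 6, 5, 4, 3, 2, 1, 0] (7->2, 6->11, 5->20, 4->4, 3->7, 2->7, 1->13, 0->3), giving [2, 11, 20, 4, 7, 7, 13, 3].

[2, 11, 20, 4, 7, 7, 13, 3]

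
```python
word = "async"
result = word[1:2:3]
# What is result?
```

word has length 5. The slice word[1:2:3] selects indices [1] (1->'s'), giving 's'.

's'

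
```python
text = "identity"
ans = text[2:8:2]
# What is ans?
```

text has length 8. The slice text[2:8:2] selects indices [2, 4, 6] (2->'e', 4->'t', 6->'t'), giving 'ett'.

'ett'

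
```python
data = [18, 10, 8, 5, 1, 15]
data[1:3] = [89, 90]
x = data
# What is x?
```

data starts as [18, 10, 8, 5, 1, 15] (length 6). The slice data[1:3] covers indices [1, 2] with values [10, 8]. Replacing that slice with [89, 90] (same length) produces [18, 89, 90, 5, 1, 15].

[18, 89, 90, 5, 1, 15]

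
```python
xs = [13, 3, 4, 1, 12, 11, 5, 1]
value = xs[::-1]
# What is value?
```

xs has length 8. The slice xs[::-1] selects indices [7, 6, 5, 4, 3, 2, 1, 0] (7->1, 6->5, 5->11, 4->12, 3->1, 2->4, 1->3, 0->13), giving [1, 5, 11, 12, 1, 4, 3, 13].

[1, 5, 11, 12, 1, 4, 3, 13]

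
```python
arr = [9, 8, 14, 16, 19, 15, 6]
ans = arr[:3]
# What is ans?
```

arr has length 7. The slice arr[:3] selects indices [0, 1, 2] (0->9, 1->8, 2->14), giving [9, 8, 14].

[9, 8, 14]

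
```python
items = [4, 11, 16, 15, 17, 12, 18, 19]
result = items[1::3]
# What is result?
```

items has length 8. The slice items[1::3] selects indices [1, 4, 7] (1->11, 4->17, 7->19), giving [11, 17, 19].

[11, 17, 19]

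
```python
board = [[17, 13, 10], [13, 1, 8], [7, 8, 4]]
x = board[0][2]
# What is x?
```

board[0] = [17, 13, 10]. Taking column 2 of that row yields 10.

10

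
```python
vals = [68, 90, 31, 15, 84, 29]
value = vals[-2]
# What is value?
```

vals has length 6. Negative index -2 maps to positive index 6 + (-2) = 4. vals[4] = 84.

84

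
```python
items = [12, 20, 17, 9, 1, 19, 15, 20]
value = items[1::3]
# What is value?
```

items has length 8. The slice items[1::3] selects indices [1, 4, 7] (1->20, 4->1, 7->20), giving [20, 1, 20].

[20, 1, 20]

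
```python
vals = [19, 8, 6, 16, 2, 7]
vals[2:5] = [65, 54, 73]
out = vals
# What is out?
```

vals starts as [19, 8, 6, 16, 2, 7] (length 6). The slice vals[2:5] covers indices [2, 3, 4] with values [6, 16, 2]. Replacing that slice with [65, 54, 73] (same length) produces [19, 8, 65, 54, 73, 7].

[19, 8, 65, 54, 73, 7]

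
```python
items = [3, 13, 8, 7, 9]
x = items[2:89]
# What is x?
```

items has length 5. The slice items[2:89] selects indices [2, 3, 4] (2->8, 3->7, 4->9), giving [8, 7, 9].

[8, 7, 9]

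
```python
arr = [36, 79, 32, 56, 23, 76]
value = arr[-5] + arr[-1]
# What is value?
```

arr has length 6. Negative index -5 maps to positive index 6 + (-5) = 1. arr[1] = 79.
arr has length 6. Negative index -1 maps to positive index 6 + (-1) = 5. arr[5] = 76.
Sum: 79 + 76 = 155.

155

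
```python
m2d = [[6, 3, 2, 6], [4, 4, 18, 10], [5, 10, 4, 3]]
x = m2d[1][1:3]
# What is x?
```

m2d[1] = [4, 4, 18, 10]. m2d[1] has length 4. The slice m2d[1][1:3] selects indices [1, 2] (1->4, 2->18), giving [4, 18].

[4, 18]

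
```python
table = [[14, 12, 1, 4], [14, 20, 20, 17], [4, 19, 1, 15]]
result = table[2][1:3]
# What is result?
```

table[2] = [4, 19, 1, 15]. table[2] has length 4. The slice table[2][1:3] selects indices [1, 2] (1->19, 2->1), giving [19, 1].

[19, 1]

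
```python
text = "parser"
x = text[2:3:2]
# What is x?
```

text has length 6. The slice text[2:3:2] selects indices [2] (2->'r'), giving 'r'.

'r'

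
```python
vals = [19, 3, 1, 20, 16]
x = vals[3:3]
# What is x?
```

vals has length 5. The slice vals[3:3] resolves to an empty index range, so the result is [].

[]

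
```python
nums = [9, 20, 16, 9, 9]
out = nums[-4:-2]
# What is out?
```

nums has length 5. The slice nums[-4:-2] selects indices [1, 2] (1->20, 2->16), giving [20, 16].

[20, 16]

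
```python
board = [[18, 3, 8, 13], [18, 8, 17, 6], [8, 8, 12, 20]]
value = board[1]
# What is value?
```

board has 3 rows. Row 1 is [18, 8, 17, 6].

[18, 8, 17, 6]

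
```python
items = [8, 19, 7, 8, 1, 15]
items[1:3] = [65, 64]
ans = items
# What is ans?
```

items starts as [8, 19, 7, 8, 1, 15] (length 6). The slice items[1:3] covers indices [1, 2] with values [19, 7]. Replacing that slice with [65, 64] (same length) produces [8, 65, 64, 8, 1, 15].

[8, 65, 64, 8, 1, 15]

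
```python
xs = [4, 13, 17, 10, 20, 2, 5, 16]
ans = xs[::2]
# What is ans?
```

xs has length 8. The slice xs[::2] selects indices [0, 2, 4, 6] (0->4, 2->17, 4->20, 6->5), giving [4, 17, 20, 5].

[4, 17, 20, 5]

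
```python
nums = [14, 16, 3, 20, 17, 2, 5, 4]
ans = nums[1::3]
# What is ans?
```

nums has length 8. The slice nums[1::3] selects indices [1, 4, 7] (1->16, 4->17, 7->4), giving [16, 17, 4].

[16, 17, 4]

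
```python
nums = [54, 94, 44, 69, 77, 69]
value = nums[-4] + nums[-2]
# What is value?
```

nums has length 6. Negative index -4 maps to positive index 6 + (-4) = 2. nums[2] = 44.
nums has length 6. Negative index -2 maps to positive index 6 + (-2) = 4. nums[4] = 77.
Sum: 44 + 77 = 121.

121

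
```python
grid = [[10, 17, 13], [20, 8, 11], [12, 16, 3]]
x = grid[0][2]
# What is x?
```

grid[0] = [10, 17, 13]. Taking column 2 of that row yields 13.

13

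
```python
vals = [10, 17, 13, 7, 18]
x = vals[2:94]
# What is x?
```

vals has length 5. The slice vals[2:94] selects indices [2, 3, 4] (2->13, 3->7, 4->18), giving [13, 7, 18].

[13, 7, 18]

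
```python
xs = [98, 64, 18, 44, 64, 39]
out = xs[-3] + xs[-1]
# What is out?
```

xs has length 6. Negative index -3 maps to positive index 6 + (-3) = 3. xs[3] = 44.
xs has length 6. Negative index -1 maps to positive index 6 + (-1) = 5. xs[5] = 39.
Sum: 44 + 39 = 83.

83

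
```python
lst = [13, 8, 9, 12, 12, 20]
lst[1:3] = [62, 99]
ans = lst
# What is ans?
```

lst starts as [13, 8, 9, 12, 12, 20] (length 6). The slice lst[1:3] covers indices [1, 2] with values [8, 9]. Replacing that slice with [62, 99] (same length) produces [13, 62, 99, 12, 12, 20].

[13, 62, 99, 12, 12, 20]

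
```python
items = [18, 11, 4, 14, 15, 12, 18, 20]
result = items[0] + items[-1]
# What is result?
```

items has length 8. items[0] = 18.
items has length 8. Negative index -1 maps to positive index 8 + (-1) = 7. items[7] = 20.
Sum: 18 + 20 = 38.

38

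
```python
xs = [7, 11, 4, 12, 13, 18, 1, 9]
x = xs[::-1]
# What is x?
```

xs has length 8. The slice xs[::-1] selects indices [7, 6, 5, 4, 3, 2, 1, 0] (7->9, 6->1, 5->18, 4->13, 3->12, 2->4, 1->11, 0->7), giving [9, 1, 18, 13, 12, 4, 11, 7].

[9, 1, 18, 13, 12, 4, 11, 7]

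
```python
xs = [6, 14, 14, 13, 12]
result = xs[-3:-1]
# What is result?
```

xs has length 5. The slice xs[-3:-1] selects indices [2, 3] (2->14, 3->13), giving [14, 13].

[14, 13]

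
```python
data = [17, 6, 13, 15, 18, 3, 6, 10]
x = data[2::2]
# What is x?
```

data has length 8. The slice data[2::2] selects indices [2, 4, 6] (2->13, 4->18, 6->6), giving [13, 18, 6].

[13, 18, 6]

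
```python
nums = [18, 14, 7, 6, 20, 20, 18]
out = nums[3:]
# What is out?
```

nums has length 7. The slice nums[3:] selects indices [3, 4, 5, 6] (3->6, 4->20, 5->20, 6->18), giving [6, 20, 20, 18].

[6, 20, 20, 18]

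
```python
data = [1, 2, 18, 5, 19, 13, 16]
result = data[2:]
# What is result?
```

data has length 7. The slice data[2:] selects indices [2, 3, 4, 5, 6] (2->18, 3->5, 4->19, 5->13, 6->16), giving [18, 5, 19, 13, 16].

[18, 5, 19, 13, 16]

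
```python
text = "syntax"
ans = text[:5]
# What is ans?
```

text has length 6. The slice text[:5] selects indices [0, 1, 2, 3, 4] (0->'s', 1->'y', 2->'n', 3->'t', 4->'a'), giving 'synta'.

'synta'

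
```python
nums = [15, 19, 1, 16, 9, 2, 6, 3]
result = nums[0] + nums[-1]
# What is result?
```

nums has length 8. nums[0] = 15.
nums has length 8. Negative index -1 maps to positive index 8 + (-1) = 7. nums[7] = 3.
Sum: 15 + 3 = 18.

18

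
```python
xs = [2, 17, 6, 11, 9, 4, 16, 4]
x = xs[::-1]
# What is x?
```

xs has length 8. The slice xs[::-1] selects indices [7, 6, 5, 4, 3, 2, 1, 0] (7->4, 6->16, 5->4, 4->9, 3->11, 2->6, 1->17, 0->2), giving [4, 16, 4, 9, 11, 6, 17, 2].

[4, 16, 4, 9, 11, 6, 17, 2]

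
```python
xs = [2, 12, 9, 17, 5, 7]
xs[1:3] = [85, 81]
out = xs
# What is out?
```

xs starts as [2, 12, 9, 17, 5, 7] (length 6). The slice xs[1:3] covers indices [1, 2] with values [12, 9]. Replacing that slice with [85, 81] (same length) produces [2, 85, 81, 17, 5, 7].

[2, 85, 81, 17, 5, 7]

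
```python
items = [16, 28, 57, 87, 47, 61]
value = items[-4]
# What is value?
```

items has length 6. Negative index -4 maps to positive index 6 + (-4) = 2. items[2] = 57.

57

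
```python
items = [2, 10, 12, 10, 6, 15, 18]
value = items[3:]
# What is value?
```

items has length 7. The slice items[3:] selects indices [3, 4, 5, 6] (3->10, 4->6, 5->15, 6->18), giving [10, 6, 15, 18].

[10, 6, 15, 18]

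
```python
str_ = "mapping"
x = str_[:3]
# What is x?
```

str_ has length 7. The slice str_[:3] selects indices [0, 1, 2] (0->'m', 1->'a', 2->'p'), giving 'map'.

'map'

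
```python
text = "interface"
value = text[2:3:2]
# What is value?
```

text has length 9. The slice text[2:3:2] selects indices [2] (2->'t'), giving 't'.

't'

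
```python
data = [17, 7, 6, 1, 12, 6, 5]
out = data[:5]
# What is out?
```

data has length 7. The slice data[:5] selects indices [0, 1, 2, 3, 4] (0->17, 1->7, 2->6, 3->1, 4->12), giving [17, 7, 6, 1, 12].

[17, 7, 6, 1, 12]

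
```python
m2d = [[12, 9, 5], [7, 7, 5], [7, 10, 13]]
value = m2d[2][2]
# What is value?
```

m2d[2] = [7, 10, 13]. Taking column 2 of that row yields 13.

13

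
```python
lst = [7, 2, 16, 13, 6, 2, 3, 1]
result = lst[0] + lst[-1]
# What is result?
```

lst has length 8. lst[0] = 7.
lst has length 8. Negative index -1 maps to positive index 8 + (-1) = 7. lst[7] = 1.
Sum: 7 + 1 = 8.

8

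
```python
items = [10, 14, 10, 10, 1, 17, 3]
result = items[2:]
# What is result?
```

items has length 7. The slice items[2:] selects indices [2, 3, 4, 5, 6] (2->10, 3->10, 4->1, 5->17, 6->3), giving [10, 10, 1, 17, 3].

[10, 10, 1, 17, 3]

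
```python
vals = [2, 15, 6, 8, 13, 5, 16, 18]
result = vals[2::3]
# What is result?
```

vals has length 8. The slice vals[2::3] selects indices [2, 5] (2->6, 5->5), giving [6, 5].

[6, 5]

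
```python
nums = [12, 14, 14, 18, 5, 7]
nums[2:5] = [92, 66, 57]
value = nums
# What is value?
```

nums starts as [12, 14, 14, 18, 5, 7] (length 6). The slice nums[2:5] covers indices [2, 3, 4] with values [14, 18, 5]. Replacing that slice with [92, 66, 57] (same length) produces [12, 14, 92, 66, 57, 7].

[12, 14, 92, 66, 57, 7]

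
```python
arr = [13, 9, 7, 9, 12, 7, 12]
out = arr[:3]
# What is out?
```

arr has length 7. The slice arr[:3] selects indices [0, 1, 2] (0->13, 1->9, 2->7), giving [13, 9, 7].

[13, 9, 7]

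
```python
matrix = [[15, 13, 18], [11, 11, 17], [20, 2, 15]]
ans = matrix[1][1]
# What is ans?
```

matrix[1] = [11, 11, 17]. Taking column 1 of that row yields 11.

11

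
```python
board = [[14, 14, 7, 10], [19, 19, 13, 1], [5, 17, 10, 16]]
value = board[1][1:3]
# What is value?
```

board[1] = [19, 19, 13, 1]. board[1] has length 4. The slice board[1][1:3] selects indices [1, 2] (1->19, 2->13), giving [19, 13].

[19, 13]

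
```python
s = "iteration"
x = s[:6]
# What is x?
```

s has length 9. The slice s[:6] selects indices [0, 1, 2, 3, 4, 5] (0->'i', 1->'t', 2->'e', 3->'r', 4->'a', 5->'t'), giving 'iterat'.

'iterat'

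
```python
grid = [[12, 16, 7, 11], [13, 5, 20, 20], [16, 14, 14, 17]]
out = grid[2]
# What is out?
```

grid has 3 rows. Row 2 is [16, 14, 14, 17].

[16, 14, 14, 17]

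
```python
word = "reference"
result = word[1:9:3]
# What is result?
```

word has length 9. The slice word[1:9:3] selects indices [1, 4, 7] (1->'e', 4->'r', 7->'c'), giving 'erc'.

'erc'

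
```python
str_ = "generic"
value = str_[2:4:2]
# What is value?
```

str_ has length 7. The slice str_[2:4:2] selects indices [2] (2->'n'), giving 'n'.

'n'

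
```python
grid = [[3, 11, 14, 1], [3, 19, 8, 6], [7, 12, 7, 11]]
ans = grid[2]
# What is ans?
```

grid has 3 rows. Row 2 is [7, 12, 7, 11].

[7, 12, 7, 11]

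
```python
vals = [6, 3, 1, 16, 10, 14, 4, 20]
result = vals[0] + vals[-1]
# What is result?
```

vals has length 8. vals[0] = 6.
vals has length 8. Negative index -1 maps to positive index 8 + (-1) = 7. vals[7] = 20.
Sum: 6 + 20 = 26.

26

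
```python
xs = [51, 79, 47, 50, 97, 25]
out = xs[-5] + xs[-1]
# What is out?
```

xs has length 6. Negative index -5 maps to positive index 6 + (-5) = 1. xs[1] = 79.
xs has length 6. Negative index -1 maps to positive index 6 + (-1) = 5. xs[5] = 25.
Sum: 79 + 25 = 104.

104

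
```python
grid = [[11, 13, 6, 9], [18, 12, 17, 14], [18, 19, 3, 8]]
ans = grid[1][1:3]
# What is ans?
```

grid[1] = [18, 12, 17, 14]. grid[1] has length 4. The slice grid[1][1:3] selects indices [1, 2] (1->12, 2->17), giving [12, 17].

[12, 17]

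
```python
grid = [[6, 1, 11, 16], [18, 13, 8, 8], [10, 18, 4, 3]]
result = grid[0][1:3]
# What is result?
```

grid[0] = [6, 1, 11, 16]. grid[0] has length 4. The slice grid[0][1:3] selects indices [1, 2] (1->1, 2->11), giving [1, 11].

[1, 11]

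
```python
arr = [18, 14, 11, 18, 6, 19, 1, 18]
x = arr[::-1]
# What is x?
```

arr has length 8. The slice arr[::-1] selects indices [7, 6, 5, 4, 3, 2, 1, 0] (7->18, 6->1, 5->19, 4->6, 3->18, 2->11, 1->14, 0->18), giving [18, 1, 19, 6, 18, 11, 14, 18].

[18, 1, 19, 6, 18, 11, 14, 18]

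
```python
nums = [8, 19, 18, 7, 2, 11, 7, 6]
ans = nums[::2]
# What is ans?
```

nums has length 8. The slice nums[::2] selects indices [0, 2, 4, 6] (0->8, 2->18, 4->2, 6->7), giving [8, 18, 2, 7].

[8, 18, 2, 7]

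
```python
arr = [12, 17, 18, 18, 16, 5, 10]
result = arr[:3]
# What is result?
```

arr has length 7. The slice arr[:3] selects indices [0, 1, 2] (0->12, 1->17, 2->18), giving [12, 17, 18].

[12, 17, 18]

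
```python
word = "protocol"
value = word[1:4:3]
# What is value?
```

word has length 8. The slice word[1:4:3] selects indices [1] (1->'r'), giving 'r'.

'r'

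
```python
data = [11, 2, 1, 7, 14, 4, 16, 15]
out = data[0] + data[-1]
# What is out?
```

data has length 8. data[0] = 11.
data has length 8. Negative index -1 maps to positive index 8 + (-1) = 7. data[7] = 15.
Sum: 11 + 15 = 26.

26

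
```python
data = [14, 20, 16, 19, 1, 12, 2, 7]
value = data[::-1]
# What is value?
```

data has length 8. The slice data[::-1] selects indices [7, 6, 5, 4, 3, 2, 1, 0] (7->7, 6->2, 5->12, 4->1, 3->19, 2->16, 1->20, 0->14), giving [7, 2, 12, 1, 19, 16, 20, 14].

[7, 2, 12, 1, 19, 16, 20, 14]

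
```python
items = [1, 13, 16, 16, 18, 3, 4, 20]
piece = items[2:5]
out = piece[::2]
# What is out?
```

items has length 8. The slice items[2:5] selects indices [2, 3, 4] (2->16, 3->16, 4->18), giving [16, 16, 18]. So piece = [16, 16, 18]. piece has length 3. The slice piece[::2] selects indices [0, 2] (0->16, 2->18), giving [16, 18].

[16, 18]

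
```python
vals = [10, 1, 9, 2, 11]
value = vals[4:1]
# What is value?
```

vals has length 5. The slice vals[4:1] resolves to an empty index range, so the result is [].

[]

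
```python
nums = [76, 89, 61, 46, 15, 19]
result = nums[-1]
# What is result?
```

nums has length 6. Negative index -1 maps to positive index 6 + (-1) = 5. nums[5] = 19.

19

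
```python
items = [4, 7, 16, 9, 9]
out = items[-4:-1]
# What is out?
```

items has length 5. The slice items[-4:-1] selects indices [1, 2, 3] (1->7, 2->16, 3->9), giving [7, 16, 9].

[7, 16, 9]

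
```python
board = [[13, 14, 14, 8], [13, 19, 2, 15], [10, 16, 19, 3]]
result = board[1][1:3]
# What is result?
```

board[1] = [13, 19, 2, 15]. board[1] has length 4. The slice board[1][1:3] selects indices [1, 2] (1->19, 2->2), giving [19, 2].

[19, 2]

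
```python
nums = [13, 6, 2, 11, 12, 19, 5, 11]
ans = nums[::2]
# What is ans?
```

nums has length 8. The slice nums[::2] selects indices [0, 2, 4, 6] (0->13, 2->2, 4->12, 6->5), giving [13, 2, 12, 5].

[13, 2, 12, 5]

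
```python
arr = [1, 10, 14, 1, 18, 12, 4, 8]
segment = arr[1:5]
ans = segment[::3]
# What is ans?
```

arr has length 8. The slice arr[1:5] selects indices [1, 2, 3, 4] (1->10, 2->14, 3->1, 4->18), giving [10, 14, 1, 18]. So segment = [10, 14, 1, 18]. segment has length 4. The slice segment[::3] selects indices [0, 3] (0->10, 3->18), giving [10, 18].

[10, 18]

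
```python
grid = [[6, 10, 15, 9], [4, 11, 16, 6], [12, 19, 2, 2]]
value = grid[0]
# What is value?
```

grid has 3 rows. Row 0 is [6, 10, 15, 9].

[6, 10, 15, 9]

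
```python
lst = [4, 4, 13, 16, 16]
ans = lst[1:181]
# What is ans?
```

lst has length 5. The slice lst[1:181] selects indices [1, 2, 3, 4] (1->4, 2->13, 3->16, 4->16), giving [4, 13, 16, 16].

[4, 13, 16, 16]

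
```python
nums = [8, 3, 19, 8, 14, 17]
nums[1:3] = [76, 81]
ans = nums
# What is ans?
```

nums starts as [8, 3, 19, 8, 14, 17] (length 6). The slice nums[1:3] covers indices [1, 2] with values [3, 19]. Replacing that slice with [76, 81] (same length) produces [8, 76, 81, 8, 14, 17].

[8, 76, 81, 8, 14, 17]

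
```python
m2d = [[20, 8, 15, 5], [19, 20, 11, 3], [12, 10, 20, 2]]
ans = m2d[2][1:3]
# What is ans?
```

m2d[2] = [12, 10, 20, 2]. m2d[2] has length 4. The slice m2d[2][1:3] selects indices [1, 2] (1->10, 2->20), giving [10, 20].

[10, 20]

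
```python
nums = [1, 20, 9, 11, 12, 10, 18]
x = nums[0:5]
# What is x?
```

nums has length 7. The slice nums[0:5] selects indices [0, 1, 2, 3, 4] (0->1, 1->20, 2->9, 3->11, 4->12), giving [1, 20, 9, 11, 12].

[1, 20, 9, 11, 12]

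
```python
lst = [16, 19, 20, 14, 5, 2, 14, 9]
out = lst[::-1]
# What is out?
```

lst has length 8. The slice lst[::-1] selects indices [7, 6, 5, 4, 3, 2, 1, 0] (7->9, 6->14, 5->2, 4->5, 3->14, 2->20, 1->19, 0->16), giving [9, 14, 2, 5, 14, 20, 19, 16].

[9, 14, 2, 5, 14, 20, 19, 16]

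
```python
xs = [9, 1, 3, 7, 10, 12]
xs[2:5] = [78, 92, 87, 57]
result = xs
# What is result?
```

xs starts as [9, 1, 3, 7, 10, 12] (length 6). The slice xs[2:5] covers indices [2, 3, 4] with values [3, 7, 10]. Replacing that slice with [78, 92, 87, 57] (different length) produces [9, 1, 78, 92, 87, 57, 12].

[9, 1, 78, 92, 87, 57, 12]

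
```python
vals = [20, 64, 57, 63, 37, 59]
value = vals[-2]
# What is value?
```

vals has length 6. Negative index -2 maps to positive index 6 + (-2) = 4. vals[4] = 37.

37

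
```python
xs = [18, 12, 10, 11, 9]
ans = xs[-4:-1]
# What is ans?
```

xs has length 5. The slice xs[-4:-1] selects indices [1, 2, 3] (1->12, 2->10, 3->11), giving [12, 10, 11].

[12, 10, 11]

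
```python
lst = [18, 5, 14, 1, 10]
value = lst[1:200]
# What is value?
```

lst has length 5. The slice lst[1:200] selects indices [1, 2, 3, 4] (1->5, 2->14, 3->1, 4->10), giving [5, 14, 1, 10].

[5, 14, 1, 10]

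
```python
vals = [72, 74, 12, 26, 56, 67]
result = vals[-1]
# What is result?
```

vals has length 6. Negative index -1 maps to positive index 6 + (-1) = 5. vals[5] = 67.

67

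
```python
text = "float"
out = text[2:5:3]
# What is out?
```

text has length 5. The slice text[2:5:3] selects indices [2] (2->'o'), giving 'o'.

'o'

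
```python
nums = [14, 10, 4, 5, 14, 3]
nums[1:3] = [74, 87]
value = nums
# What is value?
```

nums starts as [14, 10, 4, 5, 14, 3] (length 6). The slice nums[1:3] covers indices [1, 2] with values [10, 4]. Replacing that slice with [74, 87] (same length) produces [14, 74, 87, 5, 14, 3].

[14, 74, 87, 5, 14, 3]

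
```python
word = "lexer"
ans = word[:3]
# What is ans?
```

word has length 5. The slice word[:3] selects indices [0, 1, 2] (0->'l', 1->'e', 2->'x'), giving 'lex'.

'lex'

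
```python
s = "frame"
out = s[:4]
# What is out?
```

s has length 5. The slice s[:4] selects indices [0, 1, 2, 3] (0->'f', 1->'r', 2->'a', 3->'m'), giving 'fram'.

'fram'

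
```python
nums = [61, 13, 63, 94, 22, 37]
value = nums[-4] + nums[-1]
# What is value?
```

nums has length 6. Negative index -4 maps to positive index 6 + (-4) = 2. nums[2] = 63.
nums has length 6. Negative index -1 maps to positive index 6 + (-1) = 5. nums[5] = 37.
Sum: 63 + 37 = 100.

100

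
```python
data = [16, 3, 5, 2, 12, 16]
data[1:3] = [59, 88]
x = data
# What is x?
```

data starts as [16, 3, 5, 2, 12, 16] (length 6). The slice data[1:3] covers indices [1, 2] with values [3, 5]. Replacing that slice with [59, 88] (same length) produces [16, 59, 88, 2, 12, 16].

[16, 59, 88, 2, 12, 16]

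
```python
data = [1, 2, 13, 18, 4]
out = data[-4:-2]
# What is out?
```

data has length 5. The slice data[-4:-2] selects indices [1, 2] (1->2, 2->13), giving [2, 13].

[2, 13]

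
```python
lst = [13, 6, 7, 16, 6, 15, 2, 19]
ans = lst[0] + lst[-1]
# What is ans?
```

lst has length 8. lst[0] = 13.
lst has length 8. Negative index -1 maps to positive index 8 + (-1) = 7. lst[7] = 19.
Sum: 13 + 19 = 32.

32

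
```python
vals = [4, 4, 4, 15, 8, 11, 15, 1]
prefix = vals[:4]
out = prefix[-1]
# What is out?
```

vals has length 8. The slice vals[:4] selects indices [0, 1, 2, 3] (0->4, 1->4, 2->4, 3->15), giving [4, 4, 4, 15]. So prefix = [4, 4, 4, 15]. Then prefix[-1] = 15.

15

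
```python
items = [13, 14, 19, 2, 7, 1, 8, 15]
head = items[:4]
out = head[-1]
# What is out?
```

items has length 8. The slice items[:4] selects indices [0, 1, 2, 3] (0->13, 1->14, 2->19, 3->2), giving [13, 14, 19, 2]. So head = [13, 14, 19, 2]. Then head[-1] = 2.

2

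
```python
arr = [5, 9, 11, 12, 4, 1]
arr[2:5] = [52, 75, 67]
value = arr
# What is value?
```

arr starts as [5, 9, 11, 12, 4, 1] (length 6). The slice arr[2:5] covers indices [2, 3, 4] with values [11, 12, 4]. Replacing that slice with [52, 75, 67] (same length) produces [5, 9, 52, 75, 67, 1].

[5, 9, 52, 75, 67, 1]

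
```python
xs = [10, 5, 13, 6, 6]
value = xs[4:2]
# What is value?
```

xs has length 5. The slice xs[4:2] resolves to an empty index range, so the result is [].

[]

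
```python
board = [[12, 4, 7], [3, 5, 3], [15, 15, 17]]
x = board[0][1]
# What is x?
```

board[0] = [12, 4, 7]. Taking column 1 of that row yields 4.

4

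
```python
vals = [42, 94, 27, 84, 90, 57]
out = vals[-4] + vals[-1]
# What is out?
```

vals has length 6. Negative index -4 maps to positive index 6 + (-4) = 2. vals[2] = 27.
vals has length 6. Negative index -1 maps to positive index 6 + (-1) = 5. vals[5] = 57.
Sum: 27 + 57 = 84.

84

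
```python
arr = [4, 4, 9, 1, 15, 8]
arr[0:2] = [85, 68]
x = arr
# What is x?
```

arr starts as [4, 4, 9, 1, 15, 8] (length 6). The slice arr[0:2] covers indices [0, 1] with values [4, 4]. Replacing that slice with [85, 68] (same length) produces [85, 68, 9, 1, 15, 8].

[85, 68, 9, 1, 15, 8]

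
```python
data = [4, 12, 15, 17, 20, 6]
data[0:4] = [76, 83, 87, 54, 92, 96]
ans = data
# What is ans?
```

data starts as [4, 12, 15, 17, 20, 6] (length 6). The slice data[0:4] covers indices [0, 1, 2, 3] with values [4, 12, 15, 17]. Replacing that slice with [76, 83, 87, 54, 92, 96] (different length) produces [76, 83, 87, 54, 92, 96, 20, 6].

[76, 83, 87, 54, 92, 96, 20, 6]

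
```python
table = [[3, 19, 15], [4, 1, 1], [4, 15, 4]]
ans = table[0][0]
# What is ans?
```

table[0] = [3, 19, 15]. Taking column 0 of that row yields 3.

3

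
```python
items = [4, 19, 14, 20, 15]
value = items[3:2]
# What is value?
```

items has length 5. The slice items[3:2] resolves to an empty index range, so the result is [].

[]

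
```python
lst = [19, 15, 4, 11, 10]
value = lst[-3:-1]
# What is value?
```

lst has length 5. The slice lst[-3:-1] selects indices [2, 3] (2->4, 3->11), giving [4, 11].

[4, 11]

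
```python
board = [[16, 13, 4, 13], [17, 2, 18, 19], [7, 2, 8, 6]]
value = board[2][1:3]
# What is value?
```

board[2] = [7, 2, 8, 6]. board[2] has length 4. The slice board[2][1:3] selects indices [1, 2] (1->2, 2->8), giving [2, 8].

[2, 8]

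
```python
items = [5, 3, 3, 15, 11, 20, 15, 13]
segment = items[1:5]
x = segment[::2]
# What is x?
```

items has length 8. The slice items[1:5] selects indices [1, 2, 3, 4] (1->3, 2->3, 3->15, 4->11), giving [3, 3, 15, 11]. So segment = [3, 3, 15, 11]. segment has length 4. The slice segment[::2] selects indices [0, 2] (0->3, 2->15), giving [3, 15].

[3, 15]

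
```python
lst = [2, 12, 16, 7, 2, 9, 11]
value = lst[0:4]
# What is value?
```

lst has length 7. The slice lst[0:4] selects indices [0, 1, 2, 3] (0->2, 1->12, 2->16, 3->7), giving [2, 12, 16, 7].

[2, 12, 16, 7]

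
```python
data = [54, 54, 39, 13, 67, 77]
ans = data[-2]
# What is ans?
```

data has length 6. Negative index -2 maps to positive index 6 + (-2) = 4. data[4] = 67.

67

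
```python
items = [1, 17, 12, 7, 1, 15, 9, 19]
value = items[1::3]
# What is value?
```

items has length 8. The slice items[1::3] selects indices [1, 4, 7] (1->17, 4->1, 7->19), giving [17, 1, 19].

[17, 1, 19]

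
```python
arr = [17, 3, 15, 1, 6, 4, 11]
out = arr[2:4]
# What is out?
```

arr has length 7. The slice arr[2:4] selects indices [2, 3] (2->15, 3->1), giving [15, 1].

[15, 1]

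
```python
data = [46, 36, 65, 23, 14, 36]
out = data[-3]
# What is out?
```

data has length 6. Negative index -3 maps to positive index 6 + (-3) = 3. data[3] = 23.

23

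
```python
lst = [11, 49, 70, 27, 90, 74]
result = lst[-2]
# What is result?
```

lst has length 6. Negative index -2 maps to positive index 6 + (-2) = 4. lst[4] = 90.

90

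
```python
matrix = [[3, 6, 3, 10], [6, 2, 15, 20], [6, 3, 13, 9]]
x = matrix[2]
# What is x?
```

matrix has 3 rows. Row 2 is [6, 3, 13, 9].

[6, 3, 13, 9]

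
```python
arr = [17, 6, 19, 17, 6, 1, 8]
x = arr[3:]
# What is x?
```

arr has length 7. The slice arr[3:] selects indices [3, 4, 5, 6] (3->17, 4->6, 5->1, 6->8), giving [17, 6, 1, 8].

[17, 6, 1, 8]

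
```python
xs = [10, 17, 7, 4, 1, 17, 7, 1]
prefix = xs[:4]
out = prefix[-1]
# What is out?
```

xs has length 8. The slice xs[:4] selects indices [0, 1, 2, 3] (0->10, 1->17, 2->7, 3->4), giving [10, 17, 7, 4]. So prefix = [10, 17, 7, 4]. Then prefix[-1] = 4.

4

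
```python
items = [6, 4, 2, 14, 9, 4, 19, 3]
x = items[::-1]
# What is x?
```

items has length 8. The slice items[::-1] selects indices [7, 6, 5, 4, 3, 2, 1, 0] (7->3, 6->19, 5->4, 4->9, 3->14, 2->2, 1->4, 0->6), giving [3, 19, 4, 9, 14, 2, 4, 6].

[3, 19, 4, 9, 14, 2, 4, 6]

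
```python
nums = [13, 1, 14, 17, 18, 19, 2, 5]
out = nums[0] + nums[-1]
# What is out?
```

nums has length 8. nums[0] = 13.
nums has length 8. Negative index -1 maps to positive index 8 + (-1) = 7. nums[7] = 5.
Sum: 13 + 5 = 18.

18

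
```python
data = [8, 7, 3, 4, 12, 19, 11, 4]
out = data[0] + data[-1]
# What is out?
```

data has length 8. data[0] = 8.
data has length 8. Negative index -1 maps to positive index 8 + (-1) = 7. data[7] = 4.
Sum: 8 + 4 = 12.

12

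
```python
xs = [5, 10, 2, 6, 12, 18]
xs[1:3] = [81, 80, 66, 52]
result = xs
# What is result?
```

xs starts as [5, 10, 2, 6, 12, 18] (length 6). The slice xs[1:3] covers indices [1, 2] with values [10, 2]. Replacing that slice with [81, 80, 66, 52] (different length) produces [5, 81, 80, 66, 52, 6, 12, 18].

[5, 81, 80, 66, 52, 6, 12, 18]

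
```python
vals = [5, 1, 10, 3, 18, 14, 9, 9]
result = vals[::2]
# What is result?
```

vals has length 8. The slice vals[::2] selects indices [0, 2, 4, 6] (0->5, 2->10, 4->18, 6->9), giving [5, 10, 18, 9].

[5, 10, 18, 9]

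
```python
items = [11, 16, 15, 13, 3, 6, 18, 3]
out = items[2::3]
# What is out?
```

items has length 8. The slice items[2::3] selects indices [2, 5] (2->15, 5->6), giving [15, 6].

[15, 6]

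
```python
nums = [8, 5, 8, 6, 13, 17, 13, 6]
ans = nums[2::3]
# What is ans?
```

nums has length 8. The slice nums[2::3] selects indices [2, 5] (2->8, 5->17), giving [8, 17].

[8, 17]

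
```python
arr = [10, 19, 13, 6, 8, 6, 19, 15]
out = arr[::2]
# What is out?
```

arr has length 8. The slice arr[::2] selects indices [0, 2, 4, 6] (0->10, 2->13, 4->8, 6->19), giving [10, 13, 8, 19].

[10, 13, 8, 19]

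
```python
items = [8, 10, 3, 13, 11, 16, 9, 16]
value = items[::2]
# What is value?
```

items has length 8. The slice items[::2] selects indices [0, 2, 4, 6] (0->8, 2->3, 4->11, 6->9), giving [8, 3, 11, 9].

[8, 3, 11, 9]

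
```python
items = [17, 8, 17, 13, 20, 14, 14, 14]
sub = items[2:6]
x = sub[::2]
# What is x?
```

items has length 8. The slice items[2:6] selects indices [2, 3, 4, 5] (2->17, 3->13, 4->20, 5->14), giving [17, 13, 20, 14]. So sub = [17, 13, 20, 14]. sub has length 4. The slice sub[::2] selects indices [0, 2] (0->17, 2->20), giving [17, 20].

[17, 20]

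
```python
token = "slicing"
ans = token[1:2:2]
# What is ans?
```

token has length 7. The slice token[1:2:2] selects indices [1] (1->'l'), giving 'l'.

'l'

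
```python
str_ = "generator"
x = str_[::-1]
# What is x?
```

str_ has length 9. The slice str_[::-1] selects indices [8, 7, 6, 5, 4, 3, 2, 1, 0] (8->'r', 7->'o', 6->'t', 5->'a', 4->'r', 3->'e', 2->'n', 1->'e', 0->'g'), giving 'rotareneg'.

'rotareneg'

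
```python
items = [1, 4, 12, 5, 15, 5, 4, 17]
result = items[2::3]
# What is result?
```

items has length 8. The slice items[2::3] selects indices [2, 5] (2->12, 5->5), giving [12, 5].

[12, 5]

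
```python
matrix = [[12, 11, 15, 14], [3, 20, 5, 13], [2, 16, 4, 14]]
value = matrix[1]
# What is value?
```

matrix has 3 rows. Row 1 is [3, 20, 5, 13].

[3, 20, 5, 13]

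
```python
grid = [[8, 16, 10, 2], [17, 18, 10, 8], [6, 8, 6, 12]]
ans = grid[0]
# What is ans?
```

grid has 3 rows. Row 0 is [8, 16, 10, 2].

[8, 16, 10, 2]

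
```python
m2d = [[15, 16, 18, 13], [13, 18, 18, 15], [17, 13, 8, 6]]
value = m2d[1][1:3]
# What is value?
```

m2d[1] = [13, 18, 18, 15]. m2d[1] has length 4. The slice m2d[1][1:3] selects indices [1, 2] (1->18, 2->18), giving [18, 18].

[18, 18]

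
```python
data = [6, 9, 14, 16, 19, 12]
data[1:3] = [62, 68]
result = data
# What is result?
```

data starts as [6, 9, 14, 16, 19, 12] (length 6). The slice data[1:3] covers indices [1, 2] with values [9, 14]. Replacing that slice with [62, 68] (same length) produces [6, 62, 68, 16, 19, 12].

[6, 62, 68, 16, 19, 12]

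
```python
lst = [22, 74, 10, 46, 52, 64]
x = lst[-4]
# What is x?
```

lst has length 6. Negative index -4 maps to positive index 6 + (-4) = 2. lst[2] = 10.

10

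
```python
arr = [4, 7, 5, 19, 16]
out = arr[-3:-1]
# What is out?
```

arr has length 5. The slice arr[-3:-1] selects indices [2, 3] (2->5, 3->19), giving [5, 19].

[5, 19]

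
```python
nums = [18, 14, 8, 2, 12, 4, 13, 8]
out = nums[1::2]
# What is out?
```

nums has length 8. The slice nums[1::2] selects indices [1, 3, 5, 7] (1->14, 3->2, 5->4, 7->8), giving [14, 2, 4, 8].

[14, 2, 4, 8]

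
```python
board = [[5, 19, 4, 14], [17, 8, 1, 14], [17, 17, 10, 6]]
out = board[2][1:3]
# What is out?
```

board[2] = [17, 17, 10, 6]. board[2] has length 4. The slice board[2][1:3] selects indices [1, 2] (1->17, 2->10), giving [17, 10].

[17, 10]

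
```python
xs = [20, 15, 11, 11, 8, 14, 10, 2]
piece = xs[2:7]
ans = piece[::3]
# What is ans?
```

xs has length 8. The slice xs[2:7] selects indices [2, 3, 4, 5, 6] (2->11, 3->11, 4->8, 5->14, 6->10), giving [11, 11, 8, 14, 10]. So piece = [11, 11, 8, 14, 10]. piece has length 5. The slice piece[::3] selects indices [0, 3] (0->11, 3->14), giving [11, 14].

[11, 14]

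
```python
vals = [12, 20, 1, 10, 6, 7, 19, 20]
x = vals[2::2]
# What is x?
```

vals has length 8. The slice vals[2::2] selects indices [2, 4, 6] (2->1, 4->6, 6->19), giving [1, 6, 19].

[1, 6, 19]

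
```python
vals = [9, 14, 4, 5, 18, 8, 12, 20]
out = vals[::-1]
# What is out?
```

vals has length 8. The slice vals[::-1] selects indices [7, 6, 5, 4, 3, 2, 1, 0] (7->20, 6->12, 5->8, 4->18, 3->5, 2->4, 1->14, 0->9), giving [20, 12, 8, 18, 5, 4, 14, 9].

[20, 12, 8, 18, 5, 4, 14, 9]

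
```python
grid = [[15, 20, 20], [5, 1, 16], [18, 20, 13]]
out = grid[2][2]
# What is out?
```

grid[2] = [18, 20, 13]. Taking column 2 of that row yields 13.

13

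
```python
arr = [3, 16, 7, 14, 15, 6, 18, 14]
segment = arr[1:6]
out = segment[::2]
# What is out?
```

arr has length 8. The slice arr[1:6] selects indices [1, 2, 3, 4, 5] (1->16, 2->7, 3->14, 4->15, 5->6), giving [16, 7, 14, 15, 6]. So segment = [16, 7, 14, 15, 6]. segment has length 5. The slice segment[::2] selects indices [0, 2, 4] (0->16, 2->14, 4->6), giving [16, 14, 6].

[16, 14, 6]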